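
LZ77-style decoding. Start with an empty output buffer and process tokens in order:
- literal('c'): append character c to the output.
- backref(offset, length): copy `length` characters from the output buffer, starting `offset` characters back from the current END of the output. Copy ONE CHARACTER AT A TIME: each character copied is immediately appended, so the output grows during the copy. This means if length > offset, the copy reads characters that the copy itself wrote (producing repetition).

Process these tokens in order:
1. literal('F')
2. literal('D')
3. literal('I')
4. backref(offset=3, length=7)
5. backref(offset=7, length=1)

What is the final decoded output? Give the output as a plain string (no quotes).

Answer: FDIFDIFDIFF

Derivation:
Token 1: literal('F'). Output: "F"
Token 2: literal('D'). Output: "FD"
Token 3: literal('I'). Output: "FDI"
Token 4: backref(off=3, len=7) (overlapping!). Copied 'FDIFDIF' from pos 0. Output: "FDIFDIFDIF"
Token 5: backref(off=7, len=1). Copied 'F' from pos 3. Output: "FDIFDIFDIFF"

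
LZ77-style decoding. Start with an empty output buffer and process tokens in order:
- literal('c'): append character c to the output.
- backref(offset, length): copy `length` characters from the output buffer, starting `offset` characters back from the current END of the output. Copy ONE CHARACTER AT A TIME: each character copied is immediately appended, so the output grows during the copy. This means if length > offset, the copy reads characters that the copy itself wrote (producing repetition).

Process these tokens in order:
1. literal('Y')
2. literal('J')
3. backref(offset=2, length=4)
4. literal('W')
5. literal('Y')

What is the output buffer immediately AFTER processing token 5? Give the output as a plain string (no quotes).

Token 1: literal('Y'). Output: "Y"
Token 2: literal('J'). Output: "YJ"
Token 3: backref(off=2, len=4) (overlapping!). Copied 'YJYJ' from pos 0. Output: "YJYJYJ"
Token 4: literal('W'). Output: "YJYJYJW"
Token 5: literal('Y'). Output: "YJYJYJWY"

Answer: YJYJYJWY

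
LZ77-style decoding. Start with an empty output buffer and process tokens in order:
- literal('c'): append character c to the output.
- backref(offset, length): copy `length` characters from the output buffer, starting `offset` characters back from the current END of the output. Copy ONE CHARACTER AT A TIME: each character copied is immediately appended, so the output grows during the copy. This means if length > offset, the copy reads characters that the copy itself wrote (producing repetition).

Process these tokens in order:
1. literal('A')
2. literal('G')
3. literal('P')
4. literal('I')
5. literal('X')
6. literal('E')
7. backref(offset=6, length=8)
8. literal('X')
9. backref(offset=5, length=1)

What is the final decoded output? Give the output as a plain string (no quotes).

Token 1: literal('A'). Output: "A"
Token 2: literal('G'). Output: "AG"
Token 3: literal('P'). Output: "AGP"
Token 4: literal('I'). Output: "AGPI"
Token 5: literal('X'). Output: "AGPIX"
Token 6: literal('E'). Output: "AGPIXE"
Token 7: backref(off=6, len=8) (overlapping!). Copied 'AGPIXEAG' from pos 0. Output: "AGPIXEAGPIXEAG"
Token 8: literal('X'). Output: "AGPIXEAGPIXEAGX"
Token 9: backref(off=5, len=1). Copied 'X' from pos 10. Output: "AGPIXEAGPIXEAGXX"

Answer: AGPIXEAGPIXEAGXX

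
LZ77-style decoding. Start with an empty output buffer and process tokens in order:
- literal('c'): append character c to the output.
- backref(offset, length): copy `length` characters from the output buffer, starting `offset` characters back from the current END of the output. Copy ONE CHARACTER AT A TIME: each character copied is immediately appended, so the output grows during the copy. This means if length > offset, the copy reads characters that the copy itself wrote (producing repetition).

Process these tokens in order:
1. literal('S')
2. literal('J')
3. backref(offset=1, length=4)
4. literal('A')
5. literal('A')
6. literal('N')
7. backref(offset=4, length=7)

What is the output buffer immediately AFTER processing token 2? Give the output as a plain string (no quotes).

Answer: SJ

Derivation:
Token 1: literal('S'). Output: "S"
Token 2: literal('J'). Output: "SJ"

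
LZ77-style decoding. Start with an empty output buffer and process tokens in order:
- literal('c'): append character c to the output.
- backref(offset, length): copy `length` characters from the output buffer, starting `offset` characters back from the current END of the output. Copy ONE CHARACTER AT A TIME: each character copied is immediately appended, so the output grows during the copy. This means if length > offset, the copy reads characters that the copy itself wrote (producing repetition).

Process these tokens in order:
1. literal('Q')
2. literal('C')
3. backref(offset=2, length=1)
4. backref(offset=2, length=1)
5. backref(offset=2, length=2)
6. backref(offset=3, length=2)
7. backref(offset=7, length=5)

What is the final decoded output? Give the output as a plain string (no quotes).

Token 1: literal('Q'). Output: "Q"
Token 2: literal('C'). Output: "QC"
Token 3: backref(off=2, len=1). Copied 'Q' from pos 0. Output: "QCQ"
Token 4: backref(off=2, len=1). Copied 'C' from pos 1. Output: "QCQC"
Token 5: backref(off=2, len=2). Copied 'QC' from pos 2. Output: "QCQCQC"
Token 6: backref(off=3, len=2). Copied 'CQ' from pos 3. Output: "QCQCQCCQ"
Token 7: backref(off=7, len=5). Copied 'CQCQC' from pos 1. Output: "QCQCQCCQCQCQC"

Answer: QCQCQCCQCQCQC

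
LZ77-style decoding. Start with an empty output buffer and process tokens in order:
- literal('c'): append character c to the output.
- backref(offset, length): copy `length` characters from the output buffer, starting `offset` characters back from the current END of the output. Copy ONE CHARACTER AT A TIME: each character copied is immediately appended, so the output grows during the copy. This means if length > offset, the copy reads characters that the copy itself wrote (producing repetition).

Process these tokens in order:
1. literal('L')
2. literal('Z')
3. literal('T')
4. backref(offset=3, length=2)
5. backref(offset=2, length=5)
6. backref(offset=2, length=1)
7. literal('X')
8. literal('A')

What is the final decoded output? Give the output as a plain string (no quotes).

Token 1: literal('L'). Output: "L"
Token 2: literal('Z'). Output: "LZ"
Token 3: literal('T'). Output: "LZT"
Token 4: backref(off=3, len=2). Copied 'LZ' from pos 0. Output: "LZTLZ"
Token 5: backref(off=2, len=5) (overlapping!). Copied 'LZLZL' from pos 3. Output: "LZTLZLZLZL"
Token 6: backref(off=2, len=1). Copied 'Z' from pos 8. Output: "LZTLZLZLZLZ"
Token 7: literal('X'). Output: "LZTLZLZLZLZX"
Token 8: literal('A'). Output: "LZTLZLZLZLZXA"

Answer: LZTLZLZLZLZXA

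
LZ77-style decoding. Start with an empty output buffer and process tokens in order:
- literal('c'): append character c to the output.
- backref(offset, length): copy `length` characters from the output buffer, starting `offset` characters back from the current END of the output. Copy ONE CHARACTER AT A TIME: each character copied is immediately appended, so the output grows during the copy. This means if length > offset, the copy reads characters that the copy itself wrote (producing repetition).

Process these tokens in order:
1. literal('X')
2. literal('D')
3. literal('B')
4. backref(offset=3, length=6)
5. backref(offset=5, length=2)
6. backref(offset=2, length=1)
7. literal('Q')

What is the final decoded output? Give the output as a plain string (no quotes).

Answer: XDBXDBXDBDBDQ

Derivation:
Token 1: literal('X'). Output: "X"
Token 2: literal('D'). Output: "XD"
Token 3: literal('B'). Output: "XDB"
Token 4: backref(off=3, len=6) (overlapping!). Copied 'XDBXDB' from pos 0. Output: "XDBXDBXDB"
Token 5: backref(off=5, len=2). Copied 'DB' from pos 4. Output: "XDBXDBXDBDB"
Token 6: backref(off=2, len=1). Copied 'D' from pos 9. Output: "XDBXDBXDBDBD"
Token 7: literal('Q'). Output: "XDBXDBXDBDBDQ"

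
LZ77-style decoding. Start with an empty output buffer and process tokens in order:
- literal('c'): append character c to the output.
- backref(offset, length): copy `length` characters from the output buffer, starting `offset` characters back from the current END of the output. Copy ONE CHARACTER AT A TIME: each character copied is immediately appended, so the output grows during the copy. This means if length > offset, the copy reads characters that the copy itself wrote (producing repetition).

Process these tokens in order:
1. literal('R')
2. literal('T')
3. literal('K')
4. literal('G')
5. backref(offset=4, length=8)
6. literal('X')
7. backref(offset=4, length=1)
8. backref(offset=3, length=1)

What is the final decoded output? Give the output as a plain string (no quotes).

Token 1: literal('R'). Output: "R"
Token 2: literal('T'). Output: "RT"
Token 3: literal('K'). Output: "RTK"
Token 4: literal('G'). Output: "RTKG"
Token 5: backref(off=4, len=8) (overlapping!). Copied 'RTKGRTKG' from pos 0. Output: "RTKGRTKGRTKG"
Token 6: literal('X'). Output: "RTKGRTKGRTKGX"
Token 7: backref(off=4, len=1). Copied 'T' from pos 9. Output: "RTKGRTKGRTKGXT"
Token 8: backref(off=3, len=1). Copied 'G' from pos 11. Output: "RTKGRTKGRTKGXTG"

Answer: RTKGRTKGRTKGXTG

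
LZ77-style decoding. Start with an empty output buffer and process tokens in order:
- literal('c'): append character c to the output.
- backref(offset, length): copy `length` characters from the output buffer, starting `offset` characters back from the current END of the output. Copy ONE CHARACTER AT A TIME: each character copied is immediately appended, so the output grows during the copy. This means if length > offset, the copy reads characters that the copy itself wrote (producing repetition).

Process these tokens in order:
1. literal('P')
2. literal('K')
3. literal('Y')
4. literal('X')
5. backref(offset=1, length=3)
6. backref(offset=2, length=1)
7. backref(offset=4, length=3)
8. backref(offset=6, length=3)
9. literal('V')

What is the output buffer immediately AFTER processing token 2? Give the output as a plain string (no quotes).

Answer: PK

Derivation:
Token 1: literal('P'). Output: "P"
Token 2: literal('K'). Output: "PK"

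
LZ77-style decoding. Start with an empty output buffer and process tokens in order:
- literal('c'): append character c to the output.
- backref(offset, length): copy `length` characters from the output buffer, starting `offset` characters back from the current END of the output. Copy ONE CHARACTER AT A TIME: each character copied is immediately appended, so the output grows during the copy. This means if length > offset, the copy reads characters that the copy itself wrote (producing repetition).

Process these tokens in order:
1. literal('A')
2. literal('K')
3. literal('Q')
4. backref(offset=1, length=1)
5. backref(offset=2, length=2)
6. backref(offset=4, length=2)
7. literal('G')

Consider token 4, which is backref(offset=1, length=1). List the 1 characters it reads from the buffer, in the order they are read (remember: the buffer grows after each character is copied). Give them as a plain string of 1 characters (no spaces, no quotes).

Token 1: literal('A'). Output: "A"
Token 2: literal('K'). Output: "AK"
Token 3: literal('Q'). Output: "AKQ"
Token 4: backref(off=1, len=1). Buffer before: "AKQ" (len 3)
  byte 1: read out[2]='Q', append. Buffer now: "AKQQ"

Answer: Q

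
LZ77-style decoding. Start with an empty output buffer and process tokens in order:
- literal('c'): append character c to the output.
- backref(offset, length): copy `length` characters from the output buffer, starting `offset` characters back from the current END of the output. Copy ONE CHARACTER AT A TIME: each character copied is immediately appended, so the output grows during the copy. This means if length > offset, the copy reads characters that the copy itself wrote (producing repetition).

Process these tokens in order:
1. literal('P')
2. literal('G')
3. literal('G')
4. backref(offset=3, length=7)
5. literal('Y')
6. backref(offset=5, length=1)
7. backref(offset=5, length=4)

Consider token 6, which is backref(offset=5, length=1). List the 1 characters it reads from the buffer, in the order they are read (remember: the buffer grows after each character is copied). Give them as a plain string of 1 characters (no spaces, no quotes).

Token 1: literal('P'). Output: "P"
Token 2: literal('G'). Output: "PG"
Token 3: literal('G'). Output: "PGG"
Token 4: backref(off=3, len=7) (overlapping!). Copied 'PGGPGGP' from pos 0. Output: "PGGPGGPGGP"
Token 5: literal('Y'). Output: "PGGPGGPGGPY"
Token 6: backref(off=5, len=1). Buffer before: "PGGPGGPGGPY" (len 11)
  byte 1: read out[6]='P', append. Buffer now: "PGGPGGPGGPYP"

Answer: P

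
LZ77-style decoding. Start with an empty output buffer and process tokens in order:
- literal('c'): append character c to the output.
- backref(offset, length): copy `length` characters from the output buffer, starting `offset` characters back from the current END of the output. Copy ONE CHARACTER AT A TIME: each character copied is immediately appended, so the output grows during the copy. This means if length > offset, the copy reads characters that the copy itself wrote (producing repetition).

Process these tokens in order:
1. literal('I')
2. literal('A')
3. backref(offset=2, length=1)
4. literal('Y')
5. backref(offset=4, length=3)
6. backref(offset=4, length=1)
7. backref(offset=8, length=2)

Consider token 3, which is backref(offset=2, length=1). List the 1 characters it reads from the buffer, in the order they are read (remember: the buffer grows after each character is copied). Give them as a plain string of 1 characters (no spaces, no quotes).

Token 1: literal('I'). Output: "I"
Token 2: literal('A'). Output: "IA"
Token 3: backref(off=2, len=1). Buffer before: "IA" (len 2)
  byte 1: read out[0]='I', append. Buffer now: "IAI"

Answer: I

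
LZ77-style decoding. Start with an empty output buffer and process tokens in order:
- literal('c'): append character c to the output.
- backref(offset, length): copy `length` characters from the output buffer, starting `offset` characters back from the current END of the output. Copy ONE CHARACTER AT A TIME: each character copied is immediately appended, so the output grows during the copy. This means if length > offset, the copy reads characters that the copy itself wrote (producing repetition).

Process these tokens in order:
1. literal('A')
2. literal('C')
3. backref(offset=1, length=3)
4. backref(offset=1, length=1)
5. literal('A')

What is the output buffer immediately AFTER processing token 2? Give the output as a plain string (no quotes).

Answer: AC

Derivation:
Token 1: literal('A'). Output: "A"
Token 2: literal('C'). Output: "AC"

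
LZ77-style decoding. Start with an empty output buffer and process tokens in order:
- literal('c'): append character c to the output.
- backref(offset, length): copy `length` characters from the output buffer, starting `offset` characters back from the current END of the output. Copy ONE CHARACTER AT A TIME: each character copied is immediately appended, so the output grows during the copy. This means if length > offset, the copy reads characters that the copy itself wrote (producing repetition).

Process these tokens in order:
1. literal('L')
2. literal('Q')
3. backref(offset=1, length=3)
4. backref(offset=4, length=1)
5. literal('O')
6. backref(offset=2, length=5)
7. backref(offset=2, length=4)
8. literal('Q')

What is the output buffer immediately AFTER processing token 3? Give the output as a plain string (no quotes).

Token 1: literal('L'). Output: "L"
Token 2: literal('Q'). Output: "LQ"
Token 3: backref(off=1, len=3) (overlapping!). Copied 'QQQ' from pos 1. Output: "LQQQQ"

Answer: LQQQQ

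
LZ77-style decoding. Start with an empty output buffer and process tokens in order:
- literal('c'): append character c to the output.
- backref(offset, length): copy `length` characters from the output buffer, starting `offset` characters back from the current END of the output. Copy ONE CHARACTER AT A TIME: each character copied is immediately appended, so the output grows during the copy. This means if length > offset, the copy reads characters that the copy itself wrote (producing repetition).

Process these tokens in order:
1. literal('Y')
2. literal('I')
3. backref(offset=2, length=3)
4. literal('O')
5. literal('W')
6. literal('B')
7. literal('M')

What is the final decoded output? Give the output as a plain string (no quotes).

Answer: YIYIYOWBM

Derivation:
Token 1: literal('Y'). Output: "Y"
Token 2: literal('I'). Output: "YI"
Token 3: backref(off=2, len=3) (overlapping!). Copied 'YIY' from pos 0. Output: "YIYIY"
Token 4: literal('O'). Output: "YIYIYO"
Token 5: literal('W'). Output: "YIYIYOW"
Token 6: literal('B'). Output: "YIYIYOWB"
Token 7: literal('M'). Output: "YIYIYOWBM"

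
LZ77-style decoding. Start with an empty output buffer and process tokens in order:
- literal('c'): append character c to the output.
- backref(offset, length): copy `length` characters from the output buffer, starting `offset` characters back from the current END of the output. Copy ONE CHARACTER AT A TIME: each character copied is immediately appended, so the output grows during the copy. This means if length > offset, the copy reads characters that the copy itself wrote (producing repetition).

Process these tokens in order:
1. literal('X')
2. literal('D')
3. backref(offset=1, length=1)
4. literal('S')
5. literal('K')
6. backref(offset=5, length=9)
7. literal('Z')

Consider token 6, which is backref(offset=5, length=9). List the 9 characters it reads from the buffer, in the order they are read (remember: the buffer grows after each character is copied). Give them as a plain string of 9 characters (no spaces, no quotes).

Token 1: literal('X'). Output: "X"
Token 2: literal('D'). Output: "XD"
Token 3: backref(off=1, len=1). Copied 'D' from pos 1. Output: "XDD"
Token 4: literal('S'). Output: "XDDS"
Token 5: literal('K'). Output: "XDDSK"
Token 6: backref(off=5, len=9). Buffer before: "XDDSK" (len 5)
  byte 1: read out[0]='X', append. Buffer now: "XDDSKX"
  byte 2: read out[1]='D', append. Buffer now: "XDDSKXD"
  byte 3: read out[2]='D', append. Buffer now: "XDDSKXDD"
  byte 4: read out[3]='S', append. Buffer now: "XDDSKXDDS"
  byte 5: read out[4]='K', append. Buffer now: "XDDSKXDDSK"
  byte 6: read out[5]='X', append. Buffer now: "XDDSKXDDSKX"
  byte 7: read out[6]='D', append. Buffer now: "XDDSKXDDSKXD"
  byte 8: read out[7]='D', append. Buffer now: "XDDSKXDDSKXDD"
  byte 9: read out[8]='S', append. Buffer now: "XDDSKXDDSKXDDS"

Answer: XDDSKXDDS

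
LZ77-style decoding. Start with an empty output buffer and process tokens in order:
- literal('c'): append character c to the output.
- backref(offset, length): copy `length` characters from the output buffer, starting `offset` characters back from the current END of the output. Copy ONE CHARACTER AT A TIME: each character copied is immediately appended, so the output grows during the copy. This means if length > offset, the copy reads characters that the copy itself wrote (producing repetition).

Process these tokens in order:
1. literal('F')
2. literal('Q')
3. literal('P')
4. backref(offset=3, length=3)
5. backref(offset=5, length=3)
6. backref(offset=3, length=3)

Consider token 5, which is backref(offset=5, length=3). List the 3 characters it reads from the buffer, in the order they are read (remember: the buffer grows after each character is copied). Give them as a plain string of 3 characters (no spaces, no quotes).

Token 1: literal('F'). Output: "F"
Token 2: literal('Q'). Output: "FQ"
Token 3: literal('P'). Output: "FQP"
Token 4: backref(off=3, len=3). Copied 'FQP' from pos 0. Output: "FQPFQP"
Token 5: backref(off=5, len=3). Buffer before: "FQPFQP" (len 6)
  byte 1: read out[1]='Q', append. Buffer now: "FQPFQPQ"
  byte 2: read out[2]='P', append. Buffer now: "FQPFQPQP"
  byte 3: read out[3]='F', append. Buffer now: "FQPFQPQPF"

Answer: QPF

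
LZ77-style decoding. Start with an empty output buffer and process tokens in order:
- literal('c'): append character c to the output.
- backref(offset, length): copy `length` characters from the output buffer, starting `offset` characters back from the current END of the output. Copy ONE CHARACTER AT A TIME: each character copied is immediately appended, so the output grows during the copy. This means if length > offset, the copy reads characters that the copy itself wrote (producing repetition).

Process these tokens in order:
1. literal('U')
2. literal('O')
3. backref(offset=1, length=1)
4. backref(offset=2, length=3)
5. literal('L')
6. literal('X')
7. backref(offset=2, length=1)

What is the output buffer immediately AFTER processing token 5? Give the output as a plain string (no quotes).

Token 1: literal('U'). Output: "U"
Token 2: literal('O'). Output: "UO"
Token 3: backref(off=1, len=1). Copied 'O' from pos 1. Output: "UOO"
Token 4: backref(off=2, len=3) (overlapping!). Copied 'OOO' from pos 1. Output: "UOOOOO"
Token 5: literal('L'). Output: "UOOOOOL"

Answer: UOOOOOL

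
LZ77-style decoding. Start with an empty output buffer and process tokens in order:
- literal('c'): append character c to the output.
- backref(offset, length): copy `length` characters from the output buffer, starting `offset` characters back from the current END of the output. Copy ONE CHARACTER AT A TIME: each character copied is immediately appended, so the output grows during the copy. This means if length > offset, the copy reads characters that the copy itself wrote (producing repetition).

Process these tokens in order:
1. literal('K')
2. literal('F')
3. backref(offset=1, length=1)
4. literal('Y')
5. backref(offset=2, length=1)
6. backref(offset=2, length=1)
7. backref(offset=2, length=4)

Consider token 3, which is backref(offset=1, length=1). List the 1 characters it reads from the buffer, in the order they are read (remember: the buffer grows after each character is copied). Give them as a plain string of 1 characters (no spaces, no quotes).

Answer: F

Derivation:
Token 1: literal('K'). Output: "K"
Token 2: literal('F'). Output: "KF"
Token 3: backref(off=1, len=1). Buffer before: "KF" (len 2)
  byte 1: read out[1]='F', append. Buffer now: "KFF"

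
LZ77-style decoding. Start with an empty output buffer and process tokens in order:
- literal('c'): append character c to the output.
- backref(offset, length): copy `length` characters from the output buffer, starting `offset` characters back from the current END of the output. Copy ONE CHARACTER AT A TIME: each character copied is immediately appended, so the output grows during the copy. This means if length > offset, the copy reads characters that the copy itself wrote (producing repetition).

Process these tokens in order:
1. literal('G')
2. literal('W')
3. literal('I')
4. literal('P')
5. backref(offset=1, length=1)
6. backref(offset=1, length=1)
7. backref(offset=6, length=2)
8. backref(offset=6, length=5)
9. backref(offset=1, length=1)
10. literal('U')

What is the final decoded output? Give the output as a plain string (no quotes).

Token 1: literal('G'). Output: "G"
Token 2: literal('W'). Output: "GW"
Token 3: literal('I'). Output: "GWI"
Token 4: literal('P'). Output: "GWIP"
Token 5: backref(off=1, len=1). Copied 'P' from pos 3. Output: "GWIPP"
Token 6: backref(off=1, len=1). Copied 'P' from pos 4. Output: "GWIPPP"
Token 7: backref(off=6, len=2). Copied 'GW' from pos 0. Output: "GWIPPPGW"
Token 8: backref(off=6, len=5). Copied 'IPPPG' from pos 2. Output: "GWIPPPGWIPPPG"
Token 9: backref(off=1, len=1). Copied 'G' from pos 12. Output: "GWIPPPGWIPPPGG"
Token 10: literal('U'). Output: "GWIPPPGWIPPPGGU"

Answer: GWIPPPGWIPPPGGU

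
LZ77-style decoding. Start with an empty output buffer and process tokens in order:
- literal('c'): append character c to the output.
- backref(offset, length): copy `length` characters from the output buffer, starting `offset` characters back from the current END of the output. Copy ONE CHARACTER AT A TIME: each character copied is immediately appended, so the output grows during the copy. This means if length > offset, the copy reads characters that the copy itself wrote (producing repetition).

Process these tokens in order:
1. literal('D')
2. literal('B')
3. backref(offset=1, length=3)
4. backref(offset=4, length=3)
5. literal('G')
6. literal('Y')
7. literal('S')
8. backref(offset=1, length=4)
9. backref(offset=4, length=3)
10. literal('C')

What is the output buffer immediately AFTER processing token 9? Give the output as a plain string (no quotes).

Answer: DBBBBBBBGYSSSSSSSS

Derivation:
Token 1: literal('D'). Output: "D"
Token 2: literal('B'). Output: "DB"
Token 3: backref(off=1, len=3) (overlapping!). Copied 'BBB' from pos 1. Output: "DBBBB"
Token 4: backref(off=4, len=3). Copied 'BBB' from pos 1. Output: "DBBBBBBB"
Token 5: literal('G'). Output: "DBBBBBBBG"
Token 6: literal('Y'). Output: "DBBBBBBBGY"
Token 7: literal('S'). Output: "DBBBBBBBGYS"
Token 8: backref(off=1, len=4) (overlapping!). Copied 'SSSS' from pos 10. Output: "DBBBBBBBGYSSSSS"
Token 9: backref(off=4, len=3). Copied 'SSS' from pos 11. Output: "DBBBBBBBGYSSSSSSSS"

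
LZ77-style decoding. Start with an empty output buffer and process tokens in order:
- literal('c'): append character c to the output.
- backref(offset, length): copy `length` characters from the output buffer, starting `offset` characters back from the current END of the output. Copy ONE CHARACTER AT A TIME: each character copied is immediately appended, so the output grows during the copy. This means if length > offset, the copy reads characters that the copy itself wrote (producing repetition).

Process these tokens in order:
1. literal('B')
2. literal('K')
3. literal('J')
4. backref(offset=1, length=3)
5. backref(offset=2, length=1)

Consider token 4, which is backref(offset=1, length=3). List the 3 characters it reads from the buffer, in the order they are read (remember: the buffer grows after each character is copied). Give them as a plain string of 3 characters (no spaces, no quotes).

Answer: JJJ

Derivation:
Token 1: literal('B'). Output: "B"
Token 2: literal('K'). Output: "BK"
Token 3: literal('J'). Output: "BKJ"
Token 4: backref(off=1, len=3). Buffer before: "BKJ" (len 3)
  byte 1: read out[2]='J', append. Buffer now: "BKJJ"
  byte 2: read out[3]='J', append. Buffer now: "BKJJJ"
  byte 3: read out[4]='J', append. Buffer now: "BKJJJJ"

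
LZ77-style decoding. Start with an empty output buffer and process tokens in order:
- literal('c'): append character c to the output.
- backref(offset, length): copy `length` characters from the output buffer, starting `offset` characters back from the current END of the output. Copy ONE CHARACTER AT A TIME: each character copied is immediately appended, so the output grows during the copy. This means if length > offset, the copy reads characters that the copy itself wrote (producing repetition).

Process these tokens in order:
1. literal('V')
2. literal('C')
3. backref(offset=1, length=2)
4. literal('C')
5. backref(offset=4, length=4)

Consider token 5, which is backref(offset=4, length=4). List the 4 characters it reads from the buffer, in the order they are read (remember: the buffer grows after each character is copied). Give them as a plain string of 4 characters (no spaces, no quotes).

Answer: CCCC

Derivation:
Token 1: literal('V'). Output: "V"
Token 2: literal('C'). Output: "VC"
Token 3: backref(off=1, len=2) (overlapping!). Copied 'CC' from pos 1. Output: "VCCC"
Token 4: literal('C'). Output: "VCCCC"
Token 5: backref(off=4, len=4). Buffer before: "VCCCC" (len 5)
  byte 1: read out[1]='C', append. Buffer now: "VCCCCC"
  byte 2: read out[2]='C', append. Buffer now: "VCCCCCC"
  byte 3: read out[3]='C', append. Buffer now: "VCCCCCCC"
  byte 4: read out[4]='C', append. Buffer now: "VCCCCCCCC"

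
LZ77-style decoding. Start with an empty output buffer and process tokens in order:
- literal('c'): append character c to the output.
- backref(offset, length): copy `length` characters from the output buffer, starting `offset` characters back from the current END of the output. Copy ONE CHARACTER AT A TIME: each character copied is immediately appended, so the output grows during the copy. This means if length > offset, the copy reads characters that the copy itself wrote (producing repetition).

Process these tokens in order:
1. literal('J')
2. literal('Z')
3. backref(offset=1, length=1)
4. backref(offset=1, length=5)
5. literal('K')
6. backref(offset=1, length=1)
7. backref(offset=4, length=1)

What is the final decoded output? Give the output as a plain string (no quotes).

Token 1: literal('J'). Output: "J"
Token 2: literal('Z'). Output: "JZ"
Token 3: backref(off=1, len=1). Copied 'Z' from pos 1. Output: "JZZ"
Token 4: backref(off=1, len=5) (overlapping!). Copied 'ZZZZZ' from pos 2. Output: "JZZZZZZZ"
Token 5: literal('K'). Output: "JZZZZZZZK"
Token 6: backref(off=1, len=1). Copied 'K' from pos 8. Output: "JZZZZZZZKK"
Token 7: backref(off=4, len=1). Copied 'Z' from pos 6. Output: "JZZZZZZZKKZ"

Answer: JZZZZZZZKKZ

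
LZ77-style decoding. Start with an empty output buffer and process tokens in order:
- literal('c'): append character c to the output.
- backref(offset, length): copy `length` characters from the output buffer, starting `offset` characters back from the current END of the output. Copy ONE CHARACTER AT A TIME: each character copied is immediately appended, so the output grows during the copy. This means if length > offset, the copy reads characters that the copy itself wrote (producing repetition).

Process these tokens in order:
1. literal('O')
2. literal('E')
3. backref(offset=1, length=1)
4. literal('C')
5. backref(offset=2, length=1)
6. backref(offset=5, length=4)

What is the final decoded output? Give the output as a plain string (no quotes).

Answer: OEECEOEEC

Derivation:
Token 1: literal('O'). Output: "O"
Token 2: literal('E'). Output: "OE"
Token 3: backref(off=1, len=1). Copied 'E' from pos 1. Output: "OEE"
Token 4: literal('C'). Output: "OEEC"
Token 5: backref(off=2, len=1). Copied 'E' from pos 2. Output: "OEECE"
Token 6: backref(off=5, len=4). Copied 'OEEC' from pos 0. Output: "OEECEOEEC"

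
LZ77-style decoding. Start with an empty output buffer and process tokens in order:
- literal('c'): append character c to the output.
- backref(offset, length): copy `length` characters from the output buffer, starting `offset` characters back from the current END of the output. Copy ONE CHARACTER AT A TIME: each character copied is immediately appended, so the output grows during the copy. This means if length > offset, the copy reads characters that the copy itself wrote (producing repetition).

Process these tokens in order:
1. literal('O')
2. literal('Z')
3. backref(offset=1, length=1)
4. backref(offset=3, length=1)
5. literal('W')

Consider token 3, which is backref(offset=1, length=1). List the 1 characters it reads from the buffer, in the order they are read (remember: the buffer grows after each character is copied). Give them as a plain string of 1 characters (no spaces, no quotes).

Answer: Z

Derivation:
Token 1: literal('O'). Output: "O"
Token 2: literal('Z'). Output: "OZ"
Token 3: backref(off=1, len=1). Buffer before: "OZ" (len 2)
  byte 1: read out[1]='Z', append. Buffer now: "OZZ"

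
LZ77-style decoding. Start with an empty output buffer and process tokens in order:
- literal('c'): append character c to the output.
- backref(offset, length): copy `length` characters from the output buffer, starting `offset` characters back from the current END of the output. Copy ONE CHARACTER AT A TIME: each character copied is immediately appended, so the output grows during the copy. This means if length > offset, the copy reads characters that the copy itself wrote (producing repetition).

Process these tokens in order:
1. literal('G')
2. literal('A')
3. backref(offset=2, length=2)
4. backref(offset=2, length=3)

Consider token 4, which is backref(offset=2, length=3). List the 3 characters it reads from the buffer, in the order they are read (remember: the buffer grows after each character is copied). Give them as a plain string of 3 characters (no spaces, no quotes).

Token 1: literal('G'). Output: "G"
Token 2: literal('A'). Output: "GA"
Token 3: backref(off=2, len=2). Copied 'GA' from pos 0. Output: "GAGA"
Token 4: backref(off=2, len=3). Buffer before: "GAGA" (len 4)
  byte 1: read out[2]='G', append. Buffer now: "GAGAG"
  byte 2: read out[3]='A', append. Buffer now: "GAGAGA"
  byte 3: read out[4]='G', append. Buffer now: "GAGAGAG"

Answer: GAG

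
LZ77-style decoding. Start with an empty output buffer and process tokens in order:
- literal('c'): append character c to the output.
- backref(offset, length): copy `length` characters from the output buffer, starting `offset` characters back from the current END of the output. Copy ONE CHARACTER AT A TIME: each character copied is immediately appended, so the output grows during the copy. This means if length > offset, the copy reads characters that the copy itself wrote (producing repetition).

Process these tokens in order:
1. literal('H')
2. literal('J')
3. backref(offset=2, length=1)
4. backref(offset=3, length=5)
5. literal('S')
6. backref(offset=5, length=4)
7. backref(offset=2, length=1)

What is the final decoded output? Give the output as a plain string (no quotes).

Token 1: literal('H'). Output: "H"
Token 2: literal('J'). Output: "HJ"
Token 3: backref(off=2, len=1). Copied 'H' from pos 0. Output: "HJH"
Token 4: backref(off=3, len=5) (overlapping!). Copied 'HJHHJ' from pos 0. Output: "HJHHJHHJ"
Token 5: literal('S'). Output: "HJHHJHHJS"
Token 6: backref(off=5, len=4). Copied 'JHHJ' from pos 4. Output: "HJHHJHHJSJHHJ"
Token 7: backref(off=2, len=1). Copied 'H' from pos 11. Output: "HJHHJHHJSJHHJH"

Answer: HJHHJHHJSJHHJH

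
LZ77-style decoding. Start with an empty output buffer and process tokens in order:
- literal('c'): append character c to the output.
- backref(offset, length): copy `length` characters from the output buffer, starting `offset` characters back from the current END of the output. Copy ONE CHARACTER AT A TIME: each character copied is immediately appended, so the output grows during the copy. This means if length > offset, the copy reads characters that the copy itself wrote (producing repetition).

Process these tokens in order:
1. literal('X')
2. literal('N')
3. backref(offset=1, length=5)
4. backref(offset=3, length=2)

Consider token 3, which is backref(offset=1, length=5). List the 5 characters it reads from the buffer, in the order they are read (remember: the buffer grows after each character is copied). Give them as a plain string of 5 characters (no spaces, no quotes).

Answer: NNNNN

Derivation:
Token 1: literal('X'). Output: "X"
Token 2: literal('N'). Output: "XN"
Token 3: backref(off=1, len=5). Buffer before: "XN" (len 2)
  byte 1: read out[1]='N', append. Buffer now: "XNN"
  byte 2: read out[2]='N', append. Buffer now: "XNNN"
  byte 3: read out[3]='N', append. Buffer now: "XNNNN"
  byte 4: read out[4]='N', append. Buffer now: "XNNNNN"
  byte 5: read out[5]='N', append. Buffer now: "XNNNNNN"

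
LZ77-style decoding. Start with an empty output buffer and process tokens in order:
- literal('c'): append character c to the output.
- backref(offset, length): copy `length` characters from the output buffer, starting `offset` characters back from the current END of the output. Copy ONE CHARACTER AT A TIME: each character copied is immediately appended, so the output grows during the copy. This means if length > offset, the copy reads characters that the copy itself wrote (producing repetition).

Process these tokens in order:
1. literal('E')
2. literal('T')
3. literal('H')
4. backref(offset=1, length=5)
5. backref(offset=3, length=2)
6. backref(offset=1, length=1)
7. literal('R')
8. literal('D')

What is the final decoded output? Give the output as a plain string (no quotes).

Token 1: literal('E'). Output: "E"
Token 2: literal('T'). Output: "ET"
Token 3: literal('H'). Output: "ETH"
Token 4: backref(off=1, len=5) (overlapping!). Copied 'HHHHH' from pos 2. Output: "ETHHHHHH"
Token 5: backref(off=3, len=2). Copied 'HH' from pos 5. Output: "ETHHHHHHHH"
Token 6: backref(off=1, len=1). Copied 'H' from pos 9. Output: "ETHHHHHHHHH"
Token 7: literal('R'). Output: "ETHHHHHHHHHR"
Token 8: literal('D'). Output: "ETHHHHHHHHHRD"

Answer: ETHHHHHHHHHRD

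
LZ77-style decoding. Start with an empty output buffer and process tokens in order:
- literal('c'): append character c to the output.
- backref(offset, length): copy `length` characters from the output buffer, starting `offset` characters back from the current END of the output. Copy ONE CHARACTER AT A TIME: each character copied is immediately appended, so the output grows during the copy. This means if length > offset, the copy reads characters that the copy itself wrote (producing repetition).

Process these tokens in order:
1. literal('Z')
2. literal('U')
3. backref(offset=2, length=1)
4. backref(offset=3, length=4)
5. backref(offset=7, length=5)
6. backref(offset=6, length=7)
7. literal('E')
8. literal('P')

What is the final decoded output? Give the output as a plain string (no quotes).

Answer: ZUZZUZZZUZZUZZUZZUZEP

Derivation:
Token 1: literal('Z'). Output: "Z"
Token 2: literal('U'). Output: "ZU"
Token 3: backref(off=2, len=1). Copied 'Z' from pos 0. Output: "ZUZ"
Token 4: backref(off=3, len=4) (overlapping!). Copied 'ZUZZ' from pos 0. Output: "ZUZZUZZ"
Token 5: backref(off=7, len=5). Copied 'ZUZZU' from pos 0. Output: "ZUZZUZZZUZZU"
Token 6: backref(off=6, len=7) (overlapping!). Copied 'ZZUZZUZ' from pos 6. Output: "ZUZZUZZZUZZUZZUZZUZ"
Token 7: literal('E'). Output: "ZUZZUZZZUZZUZZUZZUZE"
Token 8: literal('P'). Output: "ZUZZUZZZUZZUZZUZZUZEP"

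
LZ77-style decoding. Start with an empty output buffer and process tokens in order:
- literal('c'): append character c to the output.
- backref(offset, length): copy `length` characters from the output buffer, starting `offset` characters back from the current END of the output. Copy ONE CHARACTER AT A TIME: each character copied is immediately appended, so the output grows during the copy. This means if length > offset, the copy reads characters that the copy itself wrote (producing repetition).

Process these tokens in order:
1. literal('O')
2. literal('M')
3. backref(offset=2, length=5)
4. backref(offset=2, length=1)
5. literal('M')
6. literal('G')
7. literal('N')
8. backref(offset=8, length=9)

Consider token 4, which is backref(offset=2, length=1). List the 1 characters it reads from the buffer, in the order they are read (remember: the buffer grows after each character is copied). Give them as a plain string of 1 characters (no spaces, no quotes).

Token 1: literal('O'). Output: "O"
Token 2: literal('M'). Output: "OM"
Token 3: backref(off=2, len=5) (overlapping!). Copied 'OMOMO' from pos 0. Output: "OMOMOMO"
Token 4: backref(off=2, len=1). Buffer before: "OMOMOMO" (len 7)
  byte 1: read out[5]='M', append. Buffer now: "OMOMOMOM"

Answer: M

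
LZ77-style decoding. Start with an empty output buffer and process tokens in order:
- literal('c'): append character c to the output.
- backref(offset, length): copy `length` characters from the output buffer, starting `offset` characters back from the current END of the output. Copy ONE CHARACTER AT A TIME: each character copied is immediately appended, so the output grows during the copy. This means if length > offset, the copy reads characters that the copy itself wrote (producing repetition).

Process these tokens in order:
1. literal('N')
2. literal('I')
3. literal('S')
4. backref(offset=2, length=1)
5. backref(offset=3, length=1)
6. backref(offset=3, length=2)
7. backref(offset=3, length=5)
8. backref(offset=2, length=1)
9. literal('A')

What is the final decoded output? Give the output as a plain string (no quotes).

Answer: NISIISIISIISIA

Derivation:
Token 1: literal('N'). Output: "N"
Token 2: literal('I'). Output: "NI"
Token 3: literal('S'). Output: "NIS"
Token 4: backref(off=2, len=1). Copied 'I' from pos 1. Output: "NISI"
Token 5: backref(off=3, len=1). Copied 'I' from pos 1. Output: "NISII"
Token 6: backref(off=3, len=2). Copied 'SI' from pos 2. Output: "NISIISI"
Token 7: backref(off=3, len=5) (overlapping!). Copied 'ISIIS' from pos 4. Output: "NISIISIISIIS"
Token 8: backref(off=2, len=1). Copied 'I' from pos 10. Output: "NISIISIISIISI"
Token 9: literal('A'). Output: "NISIISIISIISIA"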